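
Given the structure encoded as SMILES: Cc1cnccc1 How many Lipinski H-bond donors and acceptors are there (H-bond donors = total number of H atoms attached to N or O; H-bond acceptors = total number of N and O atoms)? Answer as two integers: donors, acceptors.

Donors: find every N or O and count the H atoms it carries.
  atom 4 (N): bond orders sum to 3 → 0 H
Lipinski HBD = 0.
Acceptors: N atoms = 1, O atoms = 0 → HBA = 1.

0, 1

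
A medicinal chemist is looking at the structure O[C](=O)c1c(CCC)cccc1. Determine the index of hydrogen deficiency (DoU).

5

Molecular formula: C10H12O2.
DoU = (2C + 2 + N − H − X) / 2, where X is the halogen count and O/S are ignored.
    = (2·10 + 2 + 0 − 12 − 0) / 2 = 10 / 2 = 5.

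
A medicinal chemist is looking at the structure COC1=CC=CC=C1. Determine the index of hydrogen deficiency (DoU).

Molecular formula: C7H8O.
DoU = (2C + 2 + N − H − X) / 2, where X is the halogen count and O/S are ignored.
    = (2·7 + 2 + 0 − 8 − 0) / 2 = 8 / 2 = 4.

4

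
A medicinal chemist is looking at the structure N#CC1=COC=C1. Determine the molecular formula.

C5H3NO

Walk through each heavy atom and fill implicit hydrogens from standard valence (C 4, N 3, O 2, S 2, halogen 1):
  atom 1: N, bond orders sum to 3 (valence 3) → 0 H
  atom 2: C, bond orders sum to 4 (valence 4) → 0 H
  atom 3: C, bond orders sum to 4 (valence 4) → 0 H
  atom 4: C, bond orders sum to 3 (valence 4) → 1 H
  atom 5: O, bond orders sum to 2 (valence 2) → 0 H
  atom 6: C, bond orders sum to 3 (valence 4) → 1 H
  atom 7: C, bond orders sum to 3 (valence 4) → 1 H
Totals → C:5, H:3, N:1, O:1.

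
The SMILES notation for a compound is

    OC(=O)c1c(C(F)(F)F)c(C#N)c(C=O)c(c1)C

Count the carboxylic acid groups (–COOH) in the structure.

1

The carboxylic acid motif appears at heavy-atom position 2 in the SMILES.
Other groups present: 1 aldehyde, 1 nitrile.
Carboxylic acid count: 1.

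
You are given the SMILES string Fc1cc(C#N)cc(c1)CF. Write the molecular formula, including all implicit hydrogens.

Walk through each heavy atom and fill implicit hydrogens from standard valence (C 4, N 3, O 2, S 2, halogen 1); for lowercase aromatic atoms, an aromatic c carries 1 H when it has two neighbours and 0 H with three, and aromatic n carries 0 H:
  atom 1: F (halogen, monovalent) → 0 H
  atom 2: aromatic c, 3 neighbours → 0 H
  atom 3: aromatic c, 2 neighbours → 1 H
  atom 4: aromatic c, 3 neighbours → 0 H
  atom 5: C, bond orders sum to 4 (valence 4) → 0 H
  atom 6: N, bond orders sum to 3 (valence 3) → 0 H
  atom 7: aromatic c, 2 neighbours → 1 H
  atom 8: aromatic c, 3 neighbours → 0 H
  atom 9: aromatic c, 2 neighbours → 1 H
  atom 10: C, bond orders sum to 2 (valence 4) → 2 H
  atom 11: F (halogen, monovalent) → 0 H
Totals → C:8, H:5, F:2, N:1.

C8H5F2N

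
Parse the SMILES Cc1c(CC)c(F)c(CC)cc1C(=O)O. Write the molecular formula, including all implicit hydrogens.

Walk through each heavy atom and fill implicit hydrogens from standard valence (C 4, N 3, O 2, S 2, halogen 1); for lowercase aromatic atoms, an aromatic c carries 1 H when it has two neighbours and 0 H with three, and aromatic n carries 0 H:
  atom 1: C, bond orders sum to 1 (valence 4) → 3 H
  atom 2: aromatic c, 3 neighbours → 0 H
  atom 3: aromatic c, 3 neighbours → 0 H
  atom 4: C, bond orders sum to 2 (valence 4) → 2 H
  atom 5: C, bond orders sum to 1 (valence 4) → 3 H
  atom 6: aromatic c, 3 neighbours → 0 H
  atom 7: F (halogen, monovalent) → 0 H
  atom 8: aromatic c, 3 neighbours → 0 H
  atom 9: C, bond orders sum to 2 (valence 4) → 2 H
  atom 10: C, bond orders sum to 1 (valence 4) → 3 H
  atom 11: aromatic c, 2 neighbours → 1 H
  atom 12: aromatic c, 3 neighbours → 0 H
  atom 13: C, bond orders sum to 4 (valence 4) → 0 H
  atom 14: O, bond orders sum to 2 (valence 2) → 0 H
  atom 15: O, bond orders sum to 1 (valence 2) → 1 H
Totals → C:12, H:15, F:1, O:2.

C12H15FO2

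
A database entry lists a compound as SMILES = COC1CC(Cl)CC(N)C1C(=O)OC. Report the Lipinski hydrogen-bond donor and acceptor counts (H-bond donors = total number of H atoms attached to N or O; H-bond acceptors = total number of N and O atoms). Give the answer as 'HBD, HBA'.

2, 4

Donors: find every N or O and count the H atoms it carries.
  atom 2 (O): bond orders sum to 2 → 0 H
  atom 9 (N): bond orders sum to 1 → 2 H
  atom 12 (O): bond orders sum to 2 → 0 H
  atom 13 (O): bond orders sum to 2 → 0 H
Lipinski HBD = 2.
Acceptors: N atoms = 1, O atoms = 3 → HBA = 4.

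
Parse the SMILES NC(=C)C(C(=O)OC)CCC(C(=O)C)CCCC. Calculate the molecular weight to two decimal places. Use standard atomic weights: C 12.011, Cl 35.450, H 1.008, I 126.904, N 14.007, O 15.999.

255.36 g/mol

First, the molecular formula is C14H25NO3 (counting implicit H from valence).
  C: 14 × 12.011 = 168.154
  H: 25 × 1.008 = 25.200
  N: 1 × 14.007 = 14.007
  O: 3 × 15.999 = 47.997
Sum: 14×12.011 + 25×1.008 + 1×14.007 + 3×15.999 = 255.358 → 255.36 g/mol.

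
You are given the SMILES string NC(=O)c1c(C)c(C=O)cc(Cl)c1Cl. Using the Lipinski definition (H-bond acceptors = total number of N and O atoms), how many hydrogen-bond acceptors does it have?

N atoms: 1; O atoms: 2.
Lipinski HBA = 1 + 2 = 3.

3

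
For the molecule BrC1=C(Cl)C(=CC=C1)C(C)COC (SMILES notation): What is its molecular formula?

C10H12BrClO

Walk through each heavy atom and fill implicit hydrogens from standard valence (C 4, N 3, O 2, S 2, halogen 1):
  atom 1: Br (halogen, monovalent) → 0 H
  atom 2: C, bond orders sum to 4 (valence 4) → 0 H
  atom 3: C, bond orders sum to 4 (valence 4) → 0 H
  atom 4: Cl (halogen, monovalent) → 0 H
  atom 5: C, bond orders sum to 4 (valence 4) → 0 H
  atom 6: C, bond orders sum to 3 (valence 4) → 1 H
  atom 7: C, bond orders sum to 3 (valence 4) → 1 H
  atom 8: C, bond orders sum to 3 (valence 4) → 1 H
  atom 9: C, bond orders sum to 3 (valence 4) → 1 H
  atom 10: C, bond orders sum to 1 (valence 4) → 3 H
  atom 11: C, bond orders sum to 2 (valence 4) → 2 H
  atom 12: O, bond orders sum to 2 (valence 2) → 0 H
  atom 13: C, bond orders sum to 1 (valence 4) → 3 H
Totals → C:10, H:12, Br:1, Cl:1, O:1.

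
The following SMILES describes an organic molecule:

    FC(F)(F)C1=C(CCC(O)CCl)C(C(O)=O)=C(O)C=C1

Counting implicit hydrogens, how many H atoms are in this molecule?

12

Walk through each heavy atom and fill implicit hydrogens from standard valence (C 4, N 3, O 2, S 2, halogen 1):
  atom 1: F (halogen, monovalent) → 0 H
  atom 2: C, bond orders sum to 4 (valence 4) → 0 H
  atom 3: F (halogen, monovalent) → 0 H
  atom 4: F (halogen, monovalent) → 0 H
  atom 5: C, bond orders sum to 4 (valence 4) → 0 H
  atom 6: C, bond orders sum to 4 (valence 4) → 0 H
  atom 7: C, bond orders sum to 2 (valence 4) → 2 H
  atom 8: C, bond orders sum to 2 (valence 4) → 2 H
  atom 9: C, bond orders sum to 3 (valence 4) → 1 H
  atom 10: O, bond orders sum to 1 (valence 2) → 1 H
  atom 11: C, bond orders sum to 2 (valence 4) → 2 H
  atom 12: Cl (halogen, monovalent) → 0 H
  atom 13: C, bond orders sum to 4 (valence 4) → 0 H
  atom 14: C, bond orders sum to 4 (valence 4) → 0 H
  atom 15: O, bond orders sum to 1 (valence 2) → 1 H
  atom 16: O, bond orders sum to 2 (valence 2) → 0 H
  atom 17: C, bond orders sum to 4 (valence 4) → 0 H
  atom 18: O, bond orders sum to 1 (valence 2) → 1 H
  atom 19: C, bond orders sum to 3 (valence 4) → 1 H
  atom 20: C, bond orders sum to 3 (valence 4) → 1 H
Total hydrogens: 12.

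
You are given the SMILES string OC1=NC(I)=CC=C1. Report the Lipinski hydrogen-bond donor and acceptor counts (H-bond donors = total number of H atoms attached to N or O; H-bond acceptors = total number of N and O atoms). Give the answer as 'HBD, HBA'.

1, 2

Donors: find every N or O and count the H atoms it carries.
  atom 1 (O): bond orders sum to 1 → 1 H
  atom 3 (N): bond orders sum to 3 → 0 H
Lipinski HBD = 1.
Acceptors: N atoms = 1, O atoms = 1 → HBA = 2.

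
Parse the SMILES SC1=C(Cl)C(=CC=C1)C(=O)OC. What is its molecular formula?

Walk through each heavy atom and fill implicit hydrogens from standard valence (C 4, N 3, O 2, S 2, halogen 1):
  atom 1: S, bond orders sum to 1 (valence 2) → 1 H
  atom 2: C, bond orders sum to 4 (valence 4) → 0 H
  atom 3: C, bond orders sum to 4 (valence 4) → 0 H
  atom 4: Cl (halogen, monovalent) → 0 H
  atom 5: C, bond orders sum to 4 (valence 4) → 0 H
  atom 6: C, bond orders sum to 3 (valence 4) → 1 H
  atom 7: C, bond orders sum to 3 (valence 4) → 1 H
  atom 8: C, bond orders sum to 3 (valence 4) → 1 H
  atom 9: C, bond orders sum to 4 (valence 4) → 0 H
  atom 10: O, bond orders sum to 2 (valence 2) → 0 H
  atom 11: O, bond orders sum to 2 (valence 2) → 0 H
  atom 12: C, bond orders sum to 1 (valence 4) → 3 H
Totals → C:8, H:7, Cl:1, O:2, S:1.

C8H7ClO2S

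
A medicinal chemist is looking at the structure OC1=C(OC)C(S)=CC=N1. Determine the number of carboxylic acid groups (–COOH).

Scan the SMILES for the carboxylic acid motif — none present.
Groups that are present: 1 ether, 1 hydroxyl, 1 thiol.

0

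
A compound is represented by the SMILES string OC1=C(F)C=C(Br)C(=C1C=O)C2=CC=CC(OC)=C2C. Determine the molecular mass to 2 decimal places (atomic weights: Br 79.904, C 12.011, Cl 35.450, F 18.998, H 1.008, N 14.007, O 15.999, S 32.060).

339.16 g/mol

First, the molecular formula is C15H12BrFO3 (counting implicit H from valence).
  Br: 1 × 79.904 = 79.904
  C: 15 × 12.011 = 180.165
  F: 1 × 18.998 = 18.998
  H: 12 × 1.008 = 12.096
  O: 3 × 15.999 = 47.997
Sum: 1×79.904 + 15×12.011 + 1×18.998 + 12×1.008 + 3×15.999 = 339.160 → 339.16 g/mol.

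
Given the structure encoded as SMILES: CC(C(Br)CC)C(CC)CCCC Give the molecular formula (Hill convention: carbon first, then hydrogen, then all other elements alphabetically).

C12H25Br

Walk through each heavy atom and fill implicit hydrogens from standard valence (C 4, N 3, O 2, S 2, halogen 1):
  atom 1: C, bond orders sum to 1 (valence 4) → 3 H
  atom 2: C, bond orders sum to 3 (valence 4) → 1 H
  atom 3: C, bond orders sum to 3 (valence 4) → 1 H
  atom 4: Br (halogen, monovalent) → 0 H
  atom 5: C, bond orders sum to 2 (valence 4) → 2 H
  atom 6: C, bond orders sum to 1 (valence 4) → 3 H
  atom 7: C, bond orders sum to 3 (valence 4) → 1 H
  atom 8: C, bond orders sum to 2 (valence 4) → 2 H
  atom 9: C, bond orders sum to 1 (valence 4) → 3 H
  atom 10: C, bond orders sum to 2 (valence 4) → 2 H
  atom 11: C, bond orders sum to 2 (valence 4) → 2 H
  atom 12: C, bond orders sum to 2 (valence 4) → 2 H
  atom 13: C, bond orders sum to 1 (valence 4) → 3 H
Totals → C:12, H:25, Br:1.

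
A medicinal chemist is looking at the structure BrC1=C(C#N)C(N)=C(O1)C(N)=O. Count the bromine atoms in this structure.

1

Scan the SMILES for Br atoms (remember two-letter symbols like Cl and Br are single atoms).
Bromine count: 1.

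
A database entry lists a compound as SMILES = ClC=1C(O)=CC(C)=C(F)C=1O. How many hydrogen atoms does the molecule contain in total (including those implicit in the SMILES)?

Walk through each heavy atom and fill implicit hydrogens from standard valence (C 4, N 3, O 2, S 2, halogen 1):
  atom 1: Cl (halogen, monovalent) → 0 H
  atom 2: C, bond orders sum to 4 (valence 4) → 0 H
  atom 3: C, bond orders sum to 4 (valence 4) → 0 H
  atom 4: O, bond orders sum to 1 (valence 2) → 1 H
  atom 5: C, bond orders sum to 3 (valence 4) → 1 H
  atom 6: C, bond orders sum to 4 (valence 4) → 0 H
  atom 7: C, bond orders sum to 1 (valence 4) → 3 H
  atom 8: C, bond orders sum to 4 (valence 4) → 0 H
  atom 9: F (halogen, monovalent) → 0 H
  atom 10: C, bond orders sum to 4 (valence 4) → 0 H
  atom 11: O, bond orders sum to 1 (valence 2) → 1 H
Total hydrogens: 6.

6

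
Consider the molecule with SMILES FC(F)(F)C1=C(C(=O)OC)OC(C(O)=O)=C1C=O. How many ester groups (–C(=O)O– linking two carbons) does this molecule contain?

The ester motif appears at heavy-atom position 7 in the SMILES.
Other groups present: 1 aldehyde, 1 carboxylic acid.
Ester count: 1.

1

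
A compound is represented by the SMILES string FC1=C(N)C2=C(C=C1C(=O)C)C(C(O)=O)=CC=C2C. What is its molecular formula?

Walk through each heavy atom and fill implicit hydrogens from standard valence (C 4, N 3, O 2, S 2, halogen 1):
  atom 1: F (halogen, monovalent) → 0 H
  atom 2: C, bond orders sum to 4 (valence 4) → 0 H
  atom 3: C, bond orders sum to 4 (valence 4) → 0 H
  atom 4: N, bond orders sum to 1 (valence 3) → 2 H
  atom 5: C, bond orders sum to 4 (valence 4) → 0 H
  atom 6: C, bond orders sum to 4 (valence 4) → 0 H
  atom 7: C, bond orders sum to 3 (valence 4) → 1 H
  atom 8: C, bond orders sum to 4 (valence 4) → 0 H
  atom 9: C, bond orders sum to 4 (valence 4) → 0 H
  atom 10: O, bond orders sum to 2 (valence 2) → 0 H
  atom 11: C, bond orders sum to 1 (valence 4) → 3 H
  atom 12: C, bond orders sum to 4 (valence 4) → 0 H
  atom 13: C, bond orders sum to 4 (valence 4) → 0 H
  atom 14: O, bond orders sum to 1 (valence 2) → 1 H
  atom 15: O, bond orders sum to 2 (valence 2) → 0 H
  atom 16: C, bond orders sum to 3 (valence 4) → 1 H
  atom 17: C, bond orders sum to 3 (valence 4) → 1 H
  atom 18: C, bond orders sum to 4 (valence 4) → 0 H
  atom 19: C, bond orders sum to 1 (valence 4) → 3 H
Totals → C:14, H:12, F:1, N:1, O:3.
In Hill order: C14H12FNO3.

C14H12FNO3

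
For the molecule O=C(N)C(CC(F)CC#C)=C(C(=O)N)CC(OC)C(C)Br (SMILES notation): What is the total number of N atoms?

Scan the SMILES for N atoms (remember two-letter symbols like Cl and Br are single atoms).
Nitrogen count: 2.

2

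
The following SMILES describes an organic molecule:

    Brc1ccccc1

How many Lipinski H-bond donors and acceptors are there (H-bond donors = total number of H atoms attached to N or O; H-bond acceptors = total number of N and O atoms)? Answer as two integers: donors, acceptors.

0, 0

Donors: find every N or O and count the H atoms it carries.
  (no N or O atoms present)
Lipinski HBD = 0.
Acceptors: N atoms = 0, O atoms = 0 → HBA = 0.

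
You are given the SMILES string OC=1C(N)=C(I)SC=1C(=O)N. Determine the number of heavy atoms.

Every atom symbol written in the SMILES (organic subset) is one heavy atom; implicit H are not written.
Heavy atoms by element → C:5, I:1, N:2, O:2, S:1.
Total: 11.

11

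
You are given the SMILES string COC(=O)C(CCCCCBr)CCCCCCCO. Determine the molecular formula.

C15H29BrO3

Walk through each heavy atom and fill implicit hydrogens from standard valence (C 4, N 3, O 2, S 2, halogen 1):
  atom 1: C, bond orders sum to 1 (valence 4) → 3 H
  atom 2: O, bond orders sum to 2 (valence 2) → 0 H
  atom 3: C, bond orders sum to 4 (valence 4) → 0 H
  atom 4: O, bond orders sum to 2 (valence 2) → 0 H
  atom 5: C, bond orders sum to 3 (valence 4) → 1 H
  atom 6: C, bond orders sum to 2 (valence 4) → 2 H
  atom 7: C, bond orders sum to 2 (valence 4) → 2 H
  atom 8: C, bond orders sum to 2 (valence 4) → 2 H
  atom 9: C, bond orders sum to 2 (valence 4) → 2 H
  atom 10: C, bond orders sum to 2 (valence 4) → 2 H
  atom 11: Br (halogen, monovalent) → 0 H
  atom 12: C, bond orders sum to 2 (valence 4) → 2 H
  atom 13: C, bond orders sum to 2 (valence 4) → 2 H
  atom 14: C, bond orders sum to 2 (valence 4) → 2 H
  atom 15: C, bond orders sum to 2 (valence 4) → 2 H
  atom 16: C, bond orders sum to 2 (valence 4) → 2 H
  atom 17: C, bond orders sum to 2 (valence 4) → 2 H
  atom 18: C, bond orders sum to 2 (valence 4) → 2 H
  atom 19: O, bond orders sum to 1 (valence 2) → 1 H
Totals → C:15, H:29, Br:1, O:3.
In Hill order: C15H29BrO3.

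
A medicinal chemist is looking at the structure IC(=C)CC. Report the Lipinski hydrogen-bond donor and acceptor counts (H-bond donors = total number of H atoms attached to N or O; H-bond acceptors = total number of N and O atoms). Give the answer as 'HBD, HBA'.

0, 0

Donors: find every N or O and count the H atoms it carries.
  (no N or O atoms present)
Lipinski HBD = 0.
Acceptors: N atoms = 0, O atoms = 0 → HBA = 0.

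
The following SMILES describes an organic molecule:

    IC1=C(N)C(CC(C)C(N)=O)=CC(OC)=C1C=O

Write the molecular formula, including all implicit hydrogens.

Walk through each heavy atom and fill implicit hydrogens from standard valence (C 4, N 3, O 2, S 2, halogen 1):
  atom 1: I (halogen, monovalent) → 0 H
  atom 2: C, bond orders sum to 4 (valence 4) → 0 H
  atom 3: C, bond orders sum to 4 (valence 4) → 0 H
  atom 4: N, bond orders sum to 1 (valence 3) → 2 H
  atom 5: C, bond orders sum to 4 (valence 4) → 0 H
  atom 6: C, bond orders sum to 2 (valence 4) → 2 H
  atom 7: C, bond orders sum to 3 (valence 4) → 1 H
  atom 8: C, bond orders sum to 1 (valence 4) → 3 H
  atom 9: C, bond orders sum to 4 (valence 4) → 0 H
  atom 10: N, bond orders sum to 1 (valence 3) → 2 H
  atom 11: O, bond orders sum to 2 (valence 2) → 0 H
  atom 12: C, bond orders sum to 3 (valence 4) → 1 H
  atom 13: C, bond orders sum to 4 (valence 4) → 0 H
  atom 14: O, bond orders sum to 2 (valence 2) → 0 H
  atom 15: C, bond orders sum to 1 (valence 4) → 3 H
  atom 16: C, bond orders sum to 4 (valence 4) → 0 H
  atom 17: C, bond orders sum to 3 (valence 4) → 1 H
  atom 18: O, bond orders sum to 2 (valence 2) → 0 H
Totals → C:12, H:15, I:1, N:2, O:3.
In Hill order: C12H15IN2O3.

C12H15IN2O3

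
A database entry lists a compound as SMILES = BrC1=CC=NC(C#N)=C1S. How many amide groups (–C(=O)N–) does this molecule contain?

0

Scan the SMILES for the amide motif — none present.
Groups that are present: 1 nitrile, 1 thiol.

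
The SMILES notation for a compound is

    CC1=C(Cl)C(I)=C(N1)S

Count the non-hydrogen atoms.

Every atom symbol written in the SMILES (organic subset) is one heavy atom; implicit H are not written.
Heavy atoms by element → C:5, Cl:1, I:1, N:1, S:1.
Total: 9.

9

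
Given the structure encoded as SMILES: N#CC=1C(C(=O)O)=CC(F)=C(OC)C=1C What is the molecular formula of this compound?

C10H8FNO3

Walk through each heavy atom and fill implicit hydrogens from standard valence (C 4, N 3, O 2, S 2, halogen 1):
  atom 1: N, bond orders sum to 3 (valence 3) → 0 H
  atom 2: C, bond orders sum to 4 (valence 4) → 0 H
  atom 3: C, bond orders sum to 4 (valence 4) → 0 H
  atom 4: C, bond orders sum to 4 (valence 4) → 0 H
  atom 5: C, bond orders sum to 4 (valence 4) → 0 H
  atom 6: O, bond orders sum to 2 (valence 2) → 0 H
  atom 7: O, bond orders sum to 1 (valence 2) → 1 H
  atom 8: C, bond orders sum to 3 (valence 4) → 1 H
  atom 9: C, bond orders sum to 4 (valence 4) → 0 H
  atom 10: F (halogen, monovalent) → 0 H
  atom 11: C, bond orders sum to 4 (valence 4) → 0 H
  atom 12: O, bond orders sum to 2 (valence 2) → 0 H
  atom 13: C, bond orders sum to 1 (valence 4) → 3 H
  atom 14: C, bond orders sum to 4 (valence 4) → 0 H
  atom 15: C, bond orders sum to 1 (valence 4) → 3 H
Totals → C:10, H:8, F:1, N:1, O:3.
In Hill order: C10H8FNO3.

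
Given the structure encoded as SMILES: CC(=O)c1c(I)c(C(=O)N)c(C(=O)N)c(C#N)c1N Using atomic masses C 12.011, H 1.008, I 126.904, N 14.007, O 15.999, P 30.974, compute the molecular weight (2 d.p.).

372.12 g/mol

First, the molecular formula is C11H9IN4O3 (counting implicit H from valence).
  C: 11 × 12.011 = 132.121
  H: 9 × 1.008 = 9.072
  I: 1 × 126.904 = 126.904
  N: 4 × 14.007 = 56.028
  O: 3 × 15.999 = 47.997
Sum: 11×12.011 + 9×1.008 + 1×126.904 + 4×14.007 + 3×15.999 = 372.122 → 372.12 g/mol.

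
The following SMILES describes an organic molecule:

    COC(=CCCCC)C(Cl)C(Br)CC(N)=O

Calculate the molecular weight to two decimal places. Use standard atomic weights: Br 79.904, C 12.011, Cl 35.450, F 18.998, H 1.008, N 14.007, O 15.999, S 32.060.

312.63 g/mol

First, the molecular formula is C11H19BrClNO2 (counting implicit H from valence).
  Br: 1 × 79.904 = 79.904
  C: 11 × 12.011 = 132.121
  Cl: 1 × 35.450 = 35.450
  H: 19 × 1.008 = 19.152
  N: 1 × 14.007 = 14.007
  O: 2 × 15.999 = 31.998
Sum: 1×79.904 + 11×12.011 + 1×35.450 + 19×1.008 + 1×14.007 + 2×15.999 = 312.632 → 312.63 g/mol.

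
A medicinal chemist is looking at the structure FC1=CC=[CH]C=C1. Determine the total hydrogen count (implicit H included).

Walk through each heavy atom and fill implicit hydrogens from standard valence (C 4, N 3, O 2, S 2, halogen 1):
  atom 1: F (halogen, monovalent) → 0 H
  atom 2: C, bond orders sum to 4 (valence 4) → 0 H
  atom 3: C, bond orders sum to 3 (valence 4) → 1 H
  atom 4: C, bond orders sum to 3 (valence 4) → 1 H
  atom 5: C with explicit H count 1
  atom 6: C, bond orders sum to 3 (valence 4) → 1 H
  atom 7: C, bond orders sum to 3 (valence 4) → 1 H
Total hydrogens: 5.

5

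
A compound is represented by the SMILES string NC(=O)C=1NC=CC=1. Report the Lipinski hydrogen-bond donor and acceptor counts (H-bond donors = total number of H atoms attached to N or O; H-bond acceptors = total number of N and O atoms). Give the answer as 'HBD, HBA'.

Donors: find every N or O and count the H atoms it carries.
  atom 1 (N): bond orders sum to 1 → 2 H
  atom 3 (O): bond orders sum to 2 → 0 H
  atom 5 (N): bond orders sum to 2 → 1 H
Lipinski HBD = 3.
Acceptors: N atoms = 2, O atoms = 1 → HBA = 3.

3, 3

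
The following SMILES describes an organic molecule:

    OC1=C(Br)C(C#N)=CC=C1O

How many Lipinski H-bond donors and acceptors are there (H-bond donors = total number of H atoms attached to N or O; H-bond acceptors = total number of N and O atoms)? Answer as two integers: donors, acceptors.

2, 3

Donors: find every N or O and count the H atoms it carries.
  atom 1 (O): bond orders sum to 1 → 1 H
  atom 7 (N): bond orders sum to 3 → 0 H
  atom 11 (O): bond orders sum to 1 → 1 H
Lipinski HBD = 2.
Acceptors: N atoms = 1, O atoms = 2 → HBA = 3.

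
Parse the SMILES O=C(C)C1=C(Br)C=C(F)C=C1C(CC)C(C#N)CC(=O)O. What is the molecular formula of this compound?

C15H15BrFNO3

Walk through each heavy atom and fill implicit hydrogens from standard valence (C 4, N 3, O 2, S 2, halogen 1):
  atom 1: O, bond orders sum to 2 (valence 2) → 0 H
  atom 2: C, bond orders sum to 4 (valence 4) → 0 H
  atom 3: C, bond orders sum to 1 (valence 4) → 3 H
  atom 4: C, bond orders sum to 4 (valence 4) → 0 H
  atom 5: C, bond orders sum to 4 (valence 4) → 0 H
  atom 6: Br (halogen, monovalent) → 0 H
  atom 7: C, bond orders sum to 3 (valence 4) → 1 H
  atom 8: C, bond orders sum to 4 (valence 4) → 0 H
  atom 9: F (halogen, monovalent) → 0 H
  atom 10: C, bond orders sum to 3 (valence 4) → 1 H
  atom 11: C, bond orders sum to 4 (valence 4) → 0 H
  atom 12: C, bond orders sum to 3 (valence 4) → 1 H
  atom 13: C, bond orders sum to 2 (valence 4) → 2 H
  atom 14: C, bond orders sum to 1 (valence 4) → 3 H
  atom 15: C, bond orders sum to 3 (valence 4) → 1 H
  atom 16: C, bond orders sum to 4 (valence 4) → 0 H
  atom 17: N, bond orders sum to 3 (valence 3) → 0 H
  atom 18: C, bond orders sum to 2 (valence 4) → 2 H
  atom 19: C, bond orders sum to 4 (valence 4) → 0 H
  atom 20: O, bond orders sum to 2 (valence 2) → 0 H
  atom 21: O, bond orders sum to 1 (valence 2) → 1 H
Totals → C:15, H:15, Br:1, F:1, N:1, O:3.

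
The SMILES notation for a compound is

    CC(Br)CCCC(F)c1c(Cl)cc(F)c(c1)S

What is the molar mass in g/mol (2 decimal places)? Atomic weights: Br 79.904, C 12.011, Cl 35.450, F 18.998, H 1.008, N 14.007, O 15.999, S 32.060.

First, the molecular formula is C12H14BrClF2S (counting implicit H from valence).
  Br: 1 × 79.904 = 79.904
  C: 12 × 12.011 = 144.132
  Cl: 1 × 35.450 = 35.450
  F: 2 × 18.998 = 37.996
  H: 14 × 1.008 = 14.112
  S: 1 × 32.060 = 32.060
Sum: 1×79.904 + 12×12.011 + 1×35.450 + 2×18.998 + 14×1.008 + 1×32.060 = 343.654 → 343.65 g/mol.

343.65 g/mol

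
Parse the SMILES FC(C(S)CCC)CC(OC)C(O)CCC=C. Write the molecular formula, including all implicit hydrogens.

Walk through each heavy atom and fill implicit hydrogens from standard valence (C 4, N 3, O 2, S 2, halogen 1):
  atom 1: F (halogen, monovalent) → 0 H
  atom 2: C, bond orders sum to 3 (valence 4) → 1 H
  atom 3: C, bond orders sum to 3 (valence 4) → 1 H
  atom 4: S, bond orders sum to 1 (valence 2) → 1 H
  atom 5: C, bond orders sum to 2 (valence 4) → 2 H
  atom 6: C, bond orders sum to 2 (valence 4) → 2 H
  atom 7: C, bond orders sum to 1 (valence 4) → 3 H
  atom 8: C, bond orders sum to 2 (valence 4) → 2 H
  atom 9: C, bond orders sum to 3 (valence 4) → 1 H
  atom 10: O, bond orders sum to 2 (valence 2) → 0 H
  atom 11: C, bond orders sum to 1 (valence 4) → 3 H
  atom 12: C, bond orders sum to 3 (valence 4) → 1 H
  atom 13: O, bond orders sum to 1 (valence 2) → 1 H
  atom 14: C, bond orders sum to 2 (valence 4) → 2 H
  atom 15: C, bond orders sum to 2 (valence 4) → 2 H
  atom 16: C, bond orders sum to 3 (valence 4) → 1 H
  atom 17: C, bond orders sum to 2 (valence 4) → 2 H
Totals → C:13, H:25, F:1, O:2, S:1.
In Hill order: C13H25FO2S.

C13H25FO2S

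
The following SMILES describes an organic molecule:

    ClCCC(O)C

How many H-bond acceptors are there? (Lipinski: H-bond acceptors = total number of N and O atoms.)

N atoms: 0; O atoms: 1.
Lipinski HBA = 0 + 1 = 1.

1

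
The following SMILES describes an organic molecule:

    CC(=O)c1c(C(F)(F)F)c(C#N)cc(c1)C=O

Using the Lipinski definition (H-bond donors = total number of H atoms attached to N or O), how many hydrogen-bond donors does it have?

Donors: find every N or O and count the H atoms it carries.
  atom 3 (O): bond orders sum to 2 → 0 H
  atom 12 (N): bond orders sum to 3 → 0 H
  atom 17 (O): bond orders sum to 2 → 0 H
Lipinski HBD = 0.

0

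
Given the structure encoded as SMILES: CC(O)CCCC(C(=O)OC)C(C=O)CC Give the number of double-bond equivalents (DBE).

2

Degree of unsaturation = (number of rings) + (number of π bonds).
Ring closures in the SMILES: 0.
π bonds: 2 double bonds (each 1 DoU) → 2 DoU from unsaturation.
Total DoU = 0 + 2 = 2.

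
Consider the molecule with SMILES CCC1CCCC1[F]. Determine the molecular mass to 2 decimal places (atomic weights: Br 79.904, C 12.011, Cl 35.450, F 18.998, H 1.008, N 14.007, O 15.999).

116.18 g/mol

First, the molecular formula is C7H13F (counting implicit H from valence).
  C: 7 × 12.011 = 84.077
  F: 1 × 18.998 = 18.998
  H: 13 × 1.008 = 13.104
Sum: 7×12.011 + 1×18.998 + 13×1.008 = 116.179 → 116.18 g/mol.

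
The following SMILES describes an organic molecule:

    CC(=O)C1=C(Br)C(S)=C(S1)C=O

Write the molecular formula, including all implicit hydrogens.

Walk through each heavy atom and fill implicit hydrogens from standard valence (C 4, N 3, O 2, S 2, halogen 1):
  atom 1: C, bond orders sum to 1 (valence 4) → 3 H
  atom 2: C, bond orders sum to 4 (valence 4) → 0 H
  atom 3: O, bond orders sum to 2 (valence 2) → 0 H
  atom 4: C, bond orders sum to 4 (valence 4) → 0 H
  atom 5: C, bond orders sum to 4 (valence 4) → 0 H
  atom 6: Br (halogen, monovalent) → 0 H
  atom 7: C, bond orders sum to 4 (valence 4) → 0 H
  atom 8: S, bond orders sum to 1 (valence 2) → 1 H
  atom 9: C, bond orders sum to 4 (valence 4) → 0 H
  atom 10: S, bond orders sum to 2 (valence 2) → 0 H
  atom 11: C, bond orders sum to 3 (valence 4) → 1 H
  atom 12: O, bond orders sum to 2 (valence 2) → 0 H
Totals → C:7, H:5, Br:1, O:2, S:2.

C7H5BrO2S2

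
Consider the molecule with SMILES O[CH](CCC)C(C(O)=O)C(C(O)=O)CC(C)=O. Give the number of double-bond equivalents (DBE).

3

Degree of unsaturation = (number of rings) + (number of π bonds).
Ring closures in the SMILES: 0.
π bonds: 3 double bonds (each 1 DoU) → 3 DoU from unsaturation.
Total DoU = 0 + 3 = 3.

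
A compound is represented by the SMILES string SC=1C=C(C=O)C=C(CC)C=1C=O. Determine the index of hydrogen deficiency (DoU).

6

Degree of unsaturation = (number of rings) + (number of π bonds).
Ring closures in the SMILES: 1.
π bonds: 5 double bonds (each 1 DoU) → 5 DoU from unsaturation.
Total DoU = 1 + 5 = 6.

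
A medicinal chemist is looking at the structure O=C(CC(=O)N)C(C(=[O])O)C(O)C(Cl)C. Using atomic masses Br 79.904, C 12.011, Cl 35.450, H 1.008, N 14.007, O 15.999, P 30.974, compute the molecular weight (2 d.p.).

237.64 g/mol

First, the molecular formula is C8H12ClNO5 (counting implicit H from valence).
  C: 8 × 12.011 = 96.088
  Cl: 1 × 35.450 = 35.450
  H: 12 × 1.008 = 12.096
  N: 1 × 14.007 = 14.007
  O: 5 × 15.999 = 79.995
Sum: 8×12.011 + 1×35.450 + 12×1.008 + 1×14.007 + 5×15.999 = 237.636 → 237.64 g/mol.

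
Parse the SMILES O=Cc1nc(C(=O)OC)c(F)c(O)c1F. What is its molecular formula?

Walk through each heavy atom and fill implicit hydrogens from standard valence (C 4, N 3, O 2, S 2, halogen 1); for lowercase aromatic atoms, an aromatic c carries 1 H when it has two neighbours and 0 H with three, and aromatic n carries 0 H:
  atom 1: O, bond orders sum to 2 (valence 2) → 0 H
  atom 2: C, bond orders sum to 3 (valence 4) → 1 H
  atom 3: aromatic c, 3 neighbours → 0 H
  atom 4: aromatic n, 2 neighbours → 0 H
  atom 5: aromatic c, 3 neighbours → 0 H
  atom 6: C, bond orders sum to 4 (valence 4) → 0 H
  atom 7: O, bond orders sum to 2 (valence 2) → 0 H
  atom 8: O, bond orders sum to 2 (valence 2) → 0 H
  atom 9: C, bond orders sum to 1 (valence 4) → 3 H
  atom 10: aromatic c, 3 neighbours → 0 H
  atom 11: F (halogen, monovalent) → 0 H
  atom 12: aromatic c, 3 neighbours → 0 H
  atom 13: O, bond orders sum to 1 (valence 2) → 1 H
  atom 14: aromatic c, 3 neighbours → 0 H
  atom 15: F (halogen, monovalent) → 0 H
Totals → C:8, H:5, F:2, N:1, O:4.
In Hill order: C8H5F2NO4.

C8H5F2NO4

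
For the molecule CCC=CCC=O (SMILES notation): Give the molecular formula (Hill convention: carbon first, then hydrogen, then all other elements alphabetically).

C6H10O

Walk through each heavy atom and fill implicit hydrogens from standard valence (C 4, N 3, O 2, S 2, halogen 1):
  atom 1: C, bond orders sum to 1 (valence 4) → 3 H
  atom 2: C, bond orders sum to 2 (valence 4) → 2 H
  atom 3: C, bond orders sum to 3 (valence 4) → 1 H
  atom 4: C, bond orders sum to 3 (valence 4) → 1 H
  atom 5: C, bond orders sum to 2 (valence 4) → 2 H
  atom 6: C, bond orders sum to 3 (valence 4) → 1 H
  atom 7: O, bond orders sum to 2 (valence 2) → 0 H
Totals → C:6, H:10, O:1.
In Hill order: C6H10O.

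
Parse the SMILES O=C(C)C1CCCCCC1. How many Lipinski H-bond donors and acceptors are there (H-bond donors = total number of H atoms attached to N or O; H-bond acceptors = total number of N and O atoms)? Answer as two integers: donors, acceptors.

Donors: find every N or O and count the H atoms it carries.
  atom 1 (O): bond orders sum to 2 → 0 H
Lipinski HBD = 0.
Acceptors: N atoms = 0, O atoms = 1 → HBA = 1.

0, 1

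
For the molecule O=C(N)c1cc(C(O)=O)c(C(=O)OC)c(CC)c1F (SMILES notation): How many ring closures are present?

In SMILES, each pair of matching ring-closure digits denotes one ring-closing bond; the number of such bonds equals the number of independent rings.
Ring-closure bonds here: 1.

1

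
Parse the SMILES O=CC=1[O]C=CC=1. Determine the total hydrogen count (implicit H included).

Walk through each heavy atom and fill implicit hydrogens from standard valence (C 4, N 3, O 2, S 2, halogen 1):
  atom 1: O, bond orders sum to 2 (valence 2) → 0 H
  atom 2: C, bond orders sum to 3 (valence 4) → 1 H
  atom 3: C, bond orders sum to 4 (valence 4) → 0 H
  atom 4: O with explicit H count 0
  atom 5: C, bond orders sum to 3 (valence 4) → 1 H
  atom 6: C, bond orders sum to 3 (valence 4) → 1 H
  atom 7: C, bond orders sum to 3 (valence 4) → 1 H
Total hydrogens: 4.

4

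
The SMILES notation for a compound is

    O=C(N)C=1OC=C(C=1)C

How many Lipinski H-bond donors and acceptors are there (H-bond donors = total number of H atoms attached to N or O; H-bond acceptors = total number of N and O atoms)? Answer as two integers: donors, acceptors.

2, 3

Donors: find every N or O and count the H atoms it carries.
  atom 1 (O): bond orders sum to 2 → 0 H
  atom 3 (N): bond orders sum to 1 → 2 H
  atom 5 (O): bond orders sum to 2 → 0 H
Lipinski HBD = 2.
Acceptors: N atoms = 1, O atoms = 2 → HBA = 3.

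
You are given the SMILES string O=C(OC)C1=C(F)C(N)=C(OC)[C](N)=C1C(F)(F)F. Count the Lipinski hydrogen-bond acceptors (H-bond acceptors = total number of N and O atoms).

5

N atoms: 2; O atoms: 3.
Lipinski HBA = 2 + 3 = 5.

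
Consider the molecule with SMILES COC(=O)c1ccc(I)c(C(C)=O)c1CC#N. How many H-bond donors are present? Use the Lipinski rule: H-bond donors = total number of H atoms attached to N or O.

0

Donors: find every N or O and count the H atoms it carries.
  atom 2 (O): bond orders sum to 2 → 0 H
  atom 4 (O): bond orders sum to 2 → 0 H
  atom 13 (O): bond orders sum to 2 → 0 H
  atom 17 (N): bond orders sum to 3 → 0 H
Lipinski HBD = 0.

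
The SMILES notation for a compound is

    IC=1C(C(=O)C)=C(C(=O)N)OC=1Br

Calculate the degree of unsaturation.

Degree of unsaturation = (number of rings) + (number of π bonds).
Ring closures in the SMILES: 1.
π bonds: 4 double bonds (each 1 DoU) → 4 DoU from unsaturation.
Total DoU = 1 + 4 = 5.

5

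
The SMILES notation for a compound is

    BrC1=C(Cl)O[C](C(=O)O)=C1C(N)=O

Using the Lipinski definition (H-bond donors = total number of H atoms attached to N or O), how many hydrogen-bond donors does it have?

Donors: find every N or O and count the H atoms it carries.
  atom 5 (O): bond orders sum to 2 → 0 H
  atom 8 (O): bond orders sum to 2 → 0 H
  atom 9 (O): bond orders sum to 1 → 1 H
  atom 12 (N): bond orders sum to 1 → 2 H
  atom 13 (O): bond orders sum to 2 → 0 H
Lipinski HBD = 3.

3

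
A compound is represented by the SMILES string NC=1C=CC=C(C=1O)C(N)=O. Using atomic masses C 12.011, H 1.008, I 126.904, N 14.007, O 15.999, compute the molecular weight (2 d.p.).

First, the molecular formula is C7H8N2O2 (counting implicit H from valence).
  C: 7 × 12.011 = 84.077
  H: 8 × 1.008 = 8.064
  N: 2 × 14.007 = 28.014
  O: 2 × 15.999 = 31.998
Sum: 7×12.011 + 8×1.008 + 2×14.007 + 2×15.999 = 152.153 → 152.15 g/mol.

152.15 g/mol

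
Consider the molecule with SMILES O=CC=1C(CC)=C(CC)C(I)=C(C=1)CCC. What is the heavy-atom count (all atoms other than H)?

Every atom symbol written in the SMILES (organic subset) is one heavy atom; implicit H are not written.
Heavy atoms by element → C:14, I:1, O:1.
Total: 16.

16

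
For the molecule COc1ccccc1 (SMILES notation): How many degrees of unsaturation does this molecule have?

Molecular formula: C7H8O.
DoU = (2C + 2 + N − H − X) / 2, where X is the halogen count and O/S are ignored.
    = (2·7 + 2 + 0 − 8 − 0) / 2 = 8 / 2 = 4.

4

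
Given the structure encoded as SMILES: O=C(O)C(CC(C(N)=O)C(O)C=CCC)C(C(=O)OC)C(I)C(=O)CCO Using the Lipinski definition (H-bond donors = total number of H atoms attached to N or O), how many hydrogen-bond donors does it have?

Donors: find every N or O and count the H atoms it carries.
  atom 1 (O): bond orders sum to 2 → 0 H
  atom 3 (O): bond orders sum to 1 → 1 H
  atom 8 (N): bond orders sum to 1 → 2 H
  atom 9 (O): bond orders sum to 2 → 0 H
  atom 11 (O): bond orders sum to 1 → 1 H
  atom 18 (O): bond orders sum to 2 → 0 H
  atom 19 (O): bond orders sum to 2 → 0 H
  atom 24 (O): bond orders sum to 2 → 0 H
  atom 27 (O): bond orders sum to 1 → 1 H
Lipinski HBD = 5.

5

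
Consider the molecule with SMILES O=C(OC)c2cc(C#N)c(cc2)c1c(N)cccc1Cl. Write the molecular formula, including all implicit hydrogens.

C15H11ClN2O2

Walk through each heavy atom and fill implicit hydrogens from standard valence (C 4, N 3, O 2, S 2, halogen 1); for lowercase aromatic atoms, an aromatic c carries 1 H when it has two neighbours and 0 H with three, and aromatic n carries 0 H:
  atom 1: O, bond orders sum to 2 (valence 2) → 0 H
  atom 2: C, bond orders sum to 4 (valence 4) → 0 H
  atom 3: O, bond orders sum to 2 (valence 2) → 0 H
  atom 4: C, bond orders sum to 1 (valence 4) → 3 H
  atom 5: aromatic c, 3 neighbours → 0 H
  atom 6: aromatic c, 2 neighbours → 1 H
  atom 7: aromatic c, 3 neighbours → 0 H
  atom 8: C, bond orders sum to 4 (valence 4) → 0 H
  atom 9: N, bond orders sum to 3 (valence 3) → 0 H
  atom 10: aromatic c, 3 neighbours → 0 H
  atom 11: aromatic c, 2 neighbours → 1 H
  atom 12: aromatic c, 2 neighbours → 1 H
  atom 13: aromatic c, 3 neighbours → 0 H
  atom 14: aromatic c, 3 neighbours → 0 H
  atom 15: N, bond orders sum to 1 (valence 3) → 2 H
  atom 16: aromatic c, 2 neighbours → 1 H
  atom 17: aromatic c, 2 neighbours → 1 H
  atom 18: aromatic c, 2 neighbours → 1 H
  atom 19: aromatic c, 3 neighbours → 0 H
  atom 20: Cl (halogen, monovalent) → 0 H
Totals → C:15, H:11, Cl:1, N:2, O:2.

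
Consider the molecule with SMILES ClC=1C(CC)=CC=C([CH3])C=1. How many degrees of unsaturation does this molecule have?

4

Molecular formula: C9H11Cl.
DoU = (2C + 2 + N − H − X) / 2, where X is the halogen count and O/S are ignored.
    = (2·9 + 2 + 0 − 11 − 1) / 2 = 8 / 2 = 4.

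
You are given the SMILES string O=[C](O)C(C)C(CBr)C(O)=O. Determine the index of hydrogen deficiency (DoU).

2

Degree of unsaturation = (number of rings) + (number of π bonds).
Ring closures in the SMILES: 0.
π bonds: 2 double bonds (each 1 DoU) → 2 DoU from unsaturation.
Total DoU = 0 + 2 = 2.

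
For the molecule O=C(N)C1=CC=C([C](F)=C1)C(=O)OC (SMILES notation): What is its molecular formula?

Walk through each heavy atom and fill implicit hydrogens from standard valence (C 4, N 3, O 2, S 2, halogen 1):
  atom 1: O, bond orders sum to 2 (valence 2) → 0 H
  atom 2: C, bond orders sum to 4 (valence 4) → 0 H
  atom 3: N, bond orders sum to 1 (valence 3) → 2 H
  atom 4: C, bond orders sum to 4 (valence 4) → 0 H
  atom 5: C, bond orders sum to 3 (valence 4) → 1 H
  atom 6: C, bond orders sum to 3 (valence 4) → 1 H
  atom 7: C, bond orders sum to 4 (valence 4) → 0 H
  atom 8: C with explicit H count 0
  atom 9: F (halogen, monovalent) → 0 H
  atom 10: C, bond orders sum to 3 (valence 4) → 1 H
  atom 11: C, bond orders sum to 4 (valence 4) → 0 H
  atom 12: O, bond orders sum to 2 (valence 2) → 0 H
  atom 13: O, bond orders sum to 2 (valence 2) → 0 H
  atom 14: C, bond orders sum to 1 (valence 4) → 3 H
Totals → C:9, H:8, F:1, N:1, O:3.
In Hill order: C9H8FNO3.

C9H8FNO3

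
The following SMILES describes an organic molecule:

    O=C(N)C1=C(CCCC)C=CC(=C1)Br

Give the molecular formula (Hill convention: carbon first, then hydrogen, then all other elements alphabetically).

C11H14BrNO

Walk through each heavy atom and fill implicit hydrogens from standard valence (C 4, N 3, O 2, S 2, halogen 1):
  atom 1: O, bond orders sum to 2 (valence 2) → 0 H
  atom 2: C, bond orders sum to 4 (valence 4) → 0 H
  atom 3: N, bond orders sum to 1 (valence 3) → 2 H
  atom 4: C, bond orders sum to 4 (valence 4) → 0 H
  atom 5: C, bond orders sum to 4 (valence 4) → 0 H
  atom 6: C, bond orders sum to 2 (valence 4) → 2 H
  atom 7: C, bond orders sum to 2 (valence 4) → 2 H
  atom 8: C, bond orders sum to 2 (valence 4) → 2 H
  atom 9: C, bond orders sum to 1 (valence 4) → 3 H
  atom 10: C, bond orders sum to 3 (valence 4) → 1 H
  atom 11: C, bond orders sum to 3 (valence 4) → 1 H
  atom 12: C, bond orders sum to 4 (valence 4) → 0 H
  atom 13: C, bond orders sum to 3 (valence 4) → 1 H
  atom 14: Br (halogen, monovalent) → 0 H
Totals → C:11, H:14, Br:1, N:1, O:1.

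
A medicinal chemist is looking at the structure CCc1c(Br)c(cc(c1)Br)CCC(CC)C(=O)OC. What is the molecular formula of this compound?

Walk through each heavy atom and fill implicit hydrogens from standard valence (C 4, N 3, O 2, S 2, halogen 1); for lowercase aromatic atoms, an aromatic c carries 1 H when it has two neighbours and 0 H with three, and aromatic n carries 0 H:
  atom 1: C, bond orders sum to 1 (valence 4) → 3 H
  atom 2: C, bond orders sum to 2 (valence 4) → 2 H
  atom 3: aromatic c, 3 neighbours → 0 H
  atom 4: aromatic c, 3 neighbours → 0 H
  atom 5: Br (halogen, monovalent) → 0 H
  atom 6: aromatic c, 3 neighbours → 0 H
  atom 7: aromatic c, 2 neighbours → 1 H
  atom 8: aromatic c, 3 neighbours → 0 H
  atom 9: aromatic c, 2 neighbours → 1 H
  atom 10: Br (halogen, monovalent) → 0 H
  atom 11: C, bond orders sum to 2 (valence 4) → 2 H
  atom 12: C, bond orders sum to 2 (valence 4) → 2 H
  atom 13: C, bond orders sum to 3 (valence 4) → 1 H
  atom 14: C, bond orders sum to 2 (valence 4) → 2 H
  atom 15: C, bond orders sum to 1 (valence 4) → 3 H
  atom 16: C, bond orders sum to 4 (valence 4) → 0 H
  atom 17: O, bond orders sum to 2 (valence 2) → 0 H
  atom 18: O, bond orders sum to 2 (valence 2) → 0 H
  atom 19: C, bond orders sum to 1 (valence 4) → 3 H
Totals → C:15, H:20, Br:2, O:2.
In Hill order: C15H20Br2O2.

C15H20Br2O2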